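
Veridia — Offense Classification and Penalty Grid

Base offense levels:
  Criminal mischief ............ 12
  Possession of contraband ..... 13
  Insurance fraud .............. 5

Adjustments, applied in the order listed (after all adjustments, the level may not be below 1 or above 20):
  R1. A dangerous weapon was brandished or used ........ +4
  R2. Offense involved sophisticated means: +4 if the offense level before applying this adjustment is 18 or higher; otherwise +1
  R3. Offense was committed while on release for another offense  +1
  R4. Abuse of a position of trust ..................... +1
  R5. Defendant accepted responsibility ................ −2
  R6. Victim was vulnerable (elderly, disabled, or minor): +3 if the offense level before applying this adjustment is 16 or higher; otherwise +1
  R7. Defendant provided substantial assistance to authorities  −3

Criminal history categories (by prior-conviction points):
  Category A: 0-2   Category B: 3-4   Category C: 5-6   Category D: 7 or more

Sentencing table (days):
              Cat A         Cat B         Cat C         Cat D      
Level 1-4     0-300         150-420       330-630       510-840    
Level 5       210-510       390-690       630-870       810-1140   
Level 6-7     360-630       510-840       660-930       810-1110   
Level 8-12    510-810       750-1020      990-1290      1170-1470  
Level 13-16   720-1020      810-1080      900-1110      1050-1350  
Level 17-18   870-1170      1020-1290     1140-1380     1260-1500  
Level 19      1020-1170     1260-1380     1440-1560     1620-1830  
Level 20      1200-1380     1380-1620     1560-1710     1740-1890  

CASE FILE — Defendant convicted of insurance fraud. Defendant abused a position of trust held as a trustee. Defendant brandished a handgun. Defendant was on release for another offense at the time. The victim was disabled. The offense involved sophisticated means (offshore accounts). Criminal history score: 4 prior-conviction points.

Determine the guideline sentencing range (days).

Base offense level for insurance fraud: 5.
R1 applies: 5 + 4 = 9.
R2 applies (level before this adjustment is 9 < 18, so +1): 9 + 1 = 10.
R3 applies: 10 + 1 = 11.
R4 applies: 11 + 1 = 12.
R6 applies (level before this adjustment is 12 < 16, so +1): 12 + 1 = 13.
Final offense level: 13.
Criminal history: 4 prior points → Category B (3-4).
Level 13 falls in the 13-16 band.
Grid: Level 13-16 × Category B = 810-1080 days.

810-1080 days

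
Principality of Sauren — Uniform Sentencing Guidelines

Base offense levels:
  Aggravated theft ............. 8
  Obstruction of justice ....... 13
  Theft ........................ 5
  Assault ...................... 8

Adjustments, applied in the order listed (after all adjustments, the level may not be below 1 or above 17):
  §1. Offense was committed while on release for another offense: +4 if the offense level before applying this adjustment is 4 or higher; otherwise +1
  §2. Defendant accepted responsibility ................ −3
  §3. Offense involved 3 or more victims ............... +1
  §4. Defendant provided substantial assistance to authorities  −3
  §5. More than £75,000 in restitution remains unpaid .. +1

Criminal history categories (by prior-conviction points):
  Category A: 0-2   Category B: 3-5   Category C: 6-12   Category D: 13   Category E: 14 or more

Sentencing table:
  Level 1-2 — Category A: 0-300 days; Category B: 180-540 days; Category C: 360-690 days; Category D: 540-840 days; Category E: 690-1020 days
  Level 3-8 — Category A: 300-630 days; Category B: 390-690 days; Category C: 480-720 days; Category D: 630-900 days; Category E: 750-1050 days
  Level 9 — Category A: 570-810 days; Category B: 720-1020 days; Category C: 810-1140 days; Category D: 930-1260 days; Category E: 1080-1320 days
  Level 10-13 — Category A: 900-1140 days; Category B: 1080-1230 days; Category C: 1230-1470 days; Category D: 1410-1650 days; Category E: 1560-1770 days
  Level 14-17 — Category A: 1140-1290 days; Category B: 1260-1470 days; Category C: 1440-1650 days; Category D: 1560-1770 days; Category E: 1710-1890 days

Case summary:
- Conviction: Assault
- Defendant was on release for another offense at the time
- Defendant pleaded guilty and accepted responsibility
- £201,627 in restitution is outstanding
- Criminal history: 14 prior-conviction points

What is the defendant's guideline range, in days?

1560-1770 days

Base offense level for assault: 8.
§1 applies (level before this adjustment is 8 ≥ 4, so +4): 8 + 4 = 12.
§2 applies: 12 − 3 = 9.
§5 applies: 9 + 1 = 10.
Final offense level: 10.
Criminal history: 14 prior points → Category E (14+).
Level 10 falls in the 10-13 band.
Grid: Level 10-13 × Category E = 1560-1770 days.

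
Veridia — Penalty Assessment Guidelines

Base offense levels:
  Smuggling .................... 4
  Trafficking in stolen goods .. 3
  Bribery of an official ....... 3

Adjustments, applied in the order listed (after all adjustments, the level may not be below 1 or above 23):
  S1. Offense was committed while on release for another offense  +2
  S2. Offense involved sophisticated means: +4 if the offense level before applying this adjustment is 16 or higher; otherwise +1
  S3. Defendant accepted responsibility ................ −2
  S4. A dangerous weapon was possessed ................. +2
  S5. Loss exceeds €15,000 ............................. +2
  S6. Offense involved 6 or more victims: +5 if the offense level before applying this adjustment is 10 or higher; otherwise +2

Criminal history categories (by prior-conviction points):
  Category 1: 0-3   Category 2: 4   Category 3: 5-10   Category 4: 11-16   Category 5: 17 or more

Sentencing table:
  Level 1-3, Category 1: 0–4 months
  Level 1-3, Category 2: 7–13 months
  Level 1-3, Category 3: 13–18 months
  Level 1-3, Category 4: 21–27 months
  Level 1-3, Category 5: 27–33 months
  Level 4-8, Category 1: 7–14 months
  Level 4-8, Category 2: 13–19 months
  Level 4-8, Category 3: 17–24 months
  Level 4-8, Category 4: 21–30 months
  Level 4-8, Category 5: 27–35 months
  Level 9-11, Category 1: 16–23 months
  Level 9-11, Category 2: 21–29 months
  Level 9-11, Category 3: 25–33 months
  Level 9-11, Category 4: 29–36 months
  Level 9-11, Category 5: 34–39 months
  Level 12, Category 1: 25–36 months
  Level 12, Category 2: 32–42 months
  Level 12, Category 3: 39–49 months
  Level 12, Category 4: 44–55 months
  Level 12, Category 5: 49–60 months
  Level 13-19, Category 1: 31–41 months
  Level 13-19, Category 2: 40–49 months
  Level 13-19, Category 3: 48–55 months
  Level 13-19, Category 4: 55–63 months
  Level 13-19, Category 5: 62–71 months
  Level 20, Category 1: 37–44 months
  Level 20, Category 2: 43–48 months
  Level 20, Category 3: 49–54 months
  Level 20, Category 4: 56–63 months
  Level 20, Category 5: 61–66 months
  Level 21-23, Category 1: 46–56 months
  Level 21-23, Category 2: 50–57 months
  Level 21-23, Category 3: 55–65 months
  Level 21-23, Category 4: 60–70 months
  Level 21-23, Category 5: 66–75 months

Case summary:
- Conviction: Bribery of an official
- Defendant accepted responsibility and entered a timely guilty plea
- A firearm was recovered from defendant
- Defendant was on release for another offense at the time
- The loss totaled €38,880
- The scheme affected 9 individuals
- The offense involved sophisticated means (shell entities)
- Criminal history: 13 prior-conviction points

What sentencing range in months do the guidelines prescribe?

Base offense level for bribery of an official: 3.
S1 applies: 3 + 2 = 5.
S2 applies (level before this adjustment is 5 < 16, so +1): 5 + 1 = 6.
S3 applies: 6 − 2 = 4.
S4 applies: 4 + 2 = 6.
S5 applies: 6 + 2 = 8.
S6 applies (level before this adjustment is 8 < 10, so +2): 8 + 2 = 10.
Final offense level: 10.
Criminal history: 13 prior points → Category 4 (11-16).
Level 10 falls in the 9-11 band.
Grid: Level 9-11 × Category 4 = 29-36 months.

29-36 months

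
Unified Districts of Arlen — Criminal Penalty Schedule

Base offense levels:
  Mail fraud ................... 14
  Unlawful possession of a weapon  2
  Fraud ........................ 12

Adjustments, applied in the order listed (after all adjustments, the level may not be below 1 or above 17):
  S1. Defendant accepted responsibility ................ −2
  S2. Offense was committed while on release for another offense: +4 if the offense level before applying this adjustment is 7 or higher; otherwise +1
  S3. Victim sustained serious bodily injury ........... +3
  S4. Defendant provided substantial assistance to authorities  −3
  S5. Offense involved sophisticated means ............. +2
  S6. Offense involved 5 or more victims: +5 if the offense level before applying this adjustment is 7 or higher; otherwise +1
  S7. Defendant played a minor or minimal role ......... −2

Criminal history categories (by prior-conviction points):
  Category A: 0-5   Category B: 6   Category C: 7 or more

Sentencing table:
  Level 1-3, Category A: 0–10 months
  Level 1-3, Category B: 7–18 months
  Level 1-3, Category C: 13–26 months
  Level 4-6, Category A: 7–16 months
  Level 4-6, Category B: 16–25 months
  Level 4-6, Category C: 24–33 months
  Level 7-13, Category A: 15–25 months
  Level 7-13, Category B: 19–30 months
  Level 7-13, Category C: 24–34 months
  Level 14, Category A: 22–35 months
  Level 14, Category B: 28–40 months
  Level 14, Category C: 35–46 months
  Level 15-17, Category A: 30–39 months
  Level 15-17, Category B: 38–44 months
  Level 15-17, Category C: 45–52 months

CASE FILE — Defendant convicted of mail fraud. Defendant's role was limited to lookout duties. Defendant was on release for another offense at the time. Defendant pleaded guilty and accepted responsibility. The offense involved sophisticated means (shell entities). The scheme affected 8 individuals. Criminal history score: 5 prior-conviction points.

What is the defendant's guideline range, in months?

30-39 months

Base offense level for mail fraud: 14.
S1 applies: 14 − 2 = 12.
S2 applies (level before this adjustment is 12 ≥ 7, so +4): 12 + 4 = 16.
S3 does not apply.
S4 does not apply.
S5 applies: 16 + 2 = 18.
S6 applies (level before this adjustment is 18 ≥ 7, so +5): 18 + 5 = 23.
S7 applies: 23 − 2 = 21.
Level 21 exceeds the maximum of 17; capped at 17.
Final offense level: 17.
Criminal history: 5 prior points → Category A (0-5).
Level 17 falls in the 15-17 band.
Grid: Level 15-17 × Category A = 30-39 months.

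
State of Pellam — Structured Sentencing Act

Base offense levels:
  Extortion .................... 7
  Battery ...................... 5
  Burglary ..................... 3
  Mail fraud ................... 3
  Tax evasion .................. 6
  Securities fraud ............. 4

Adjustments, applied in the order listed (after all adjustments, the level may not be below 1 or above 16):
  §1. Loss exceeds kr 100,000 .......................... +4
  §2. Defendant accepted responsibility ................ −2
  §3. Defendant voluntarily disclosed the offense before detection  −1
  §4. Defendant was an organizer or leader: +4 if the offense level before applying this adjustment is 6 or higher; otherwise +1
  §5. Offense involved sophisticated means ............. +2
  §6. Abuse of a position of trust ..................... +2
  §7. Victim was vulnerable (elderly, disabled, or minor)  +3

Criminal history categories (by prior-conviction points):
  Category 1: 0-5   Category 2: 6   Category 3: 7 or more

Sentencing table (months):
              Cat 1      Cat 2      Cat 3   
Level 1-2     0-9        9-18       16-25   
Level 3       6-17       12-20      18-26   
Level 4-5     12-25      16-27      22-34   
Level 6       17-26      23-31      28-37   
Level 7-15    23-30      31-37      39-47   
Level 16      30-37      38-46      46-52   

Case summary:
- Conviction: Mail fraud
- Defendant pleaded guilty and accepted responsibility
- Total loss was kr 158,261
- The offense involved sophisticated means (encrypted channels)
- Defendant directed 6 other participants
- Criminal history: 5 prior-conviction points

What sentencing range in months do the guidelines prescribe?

23-30 months

Base offense level for mail fraud: 3.
§1 applies: 3 + 4 = 7.
§2 applies: 7 − 2 = 5.
§3 does not apply.
§4 applies (level before this adjustment is 5 < 6, so +1): 5 + 1 = 6.
§5 applies: 6 + 2 = 8.
§6 does not apply.
Final offense level: 8.
Criminal history: 5 prior points → Category 1 (0-5).
Level 8 falls in the 7-15 band.
Grid: Level 7-15 × Category 1 = 23-30 months.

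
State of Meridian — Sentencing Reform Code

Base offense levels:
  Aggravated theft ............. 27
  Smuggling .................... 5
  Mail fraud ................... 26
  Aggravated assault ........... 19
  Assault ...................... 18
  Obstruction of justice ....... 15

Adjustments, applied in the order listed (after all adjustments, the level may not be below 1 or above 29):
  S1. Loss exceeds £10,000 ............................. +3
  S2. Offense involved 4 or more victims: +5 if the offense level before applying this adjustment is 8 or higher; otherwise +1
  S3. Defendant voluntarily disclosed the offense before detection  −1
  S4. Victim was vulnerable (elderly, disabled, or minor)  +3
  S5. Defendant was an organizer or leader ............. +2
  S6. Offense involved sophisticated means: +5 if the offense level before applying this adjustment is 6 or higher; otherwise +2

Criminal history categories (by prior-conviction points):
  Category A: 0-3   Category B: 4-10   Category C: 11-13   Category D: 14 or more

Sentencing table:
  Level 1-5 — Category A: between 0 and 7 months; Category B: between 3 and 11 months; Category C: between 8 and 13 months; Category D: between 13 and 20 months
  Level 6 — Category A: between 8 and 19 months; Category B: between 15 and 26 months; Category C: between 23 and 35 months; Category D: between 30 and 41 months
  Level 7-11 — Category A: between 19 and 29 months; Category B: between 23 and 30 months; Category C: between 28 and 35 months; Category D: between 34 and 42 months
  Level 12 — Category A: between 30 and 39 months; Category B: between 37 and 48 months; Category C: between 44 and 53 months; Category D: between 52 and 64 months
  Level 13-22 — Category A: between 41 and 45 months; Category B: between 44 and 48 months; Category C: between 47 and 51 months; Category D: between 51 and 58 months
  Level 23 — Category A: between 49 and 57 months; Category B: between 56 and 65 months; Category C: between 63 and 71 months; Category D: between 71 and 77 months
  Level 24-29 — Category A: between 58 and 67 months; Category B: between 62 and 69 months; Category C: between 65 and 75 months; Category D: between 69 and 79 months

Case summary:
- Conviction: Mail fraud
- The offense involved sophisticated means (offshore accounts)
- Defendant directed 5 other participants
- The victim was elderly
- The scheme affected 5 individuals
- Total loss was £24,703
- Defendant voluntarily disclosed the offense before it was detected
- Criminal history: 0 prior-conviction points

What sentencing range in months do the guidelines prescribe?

Base offense level for mail fraud: 26.
S1 applies: 26 + 3 = 29.
S2 applies (level before this adjustment is 29 ≥ 8, so +5): 29 + 5 = 34.
S3 applies: 34 − 1 = 33.
S4 applies: 33 + 3 = 36.
S5 applies: 36 + 2 = 38.
S6 applies (level before this adjustment is 38 ≥ 6, so +5): 38 + 5 = 43.
Level 43 exceeds the maximum of 29; capped at 29.
Final offense level: 29.
Criminal history: 0 prior points → Category A (0-3).
Level 29 falls in the 24-29 band.
Grid: Level 24-29 × Category A = 58-67 months.

58-67 months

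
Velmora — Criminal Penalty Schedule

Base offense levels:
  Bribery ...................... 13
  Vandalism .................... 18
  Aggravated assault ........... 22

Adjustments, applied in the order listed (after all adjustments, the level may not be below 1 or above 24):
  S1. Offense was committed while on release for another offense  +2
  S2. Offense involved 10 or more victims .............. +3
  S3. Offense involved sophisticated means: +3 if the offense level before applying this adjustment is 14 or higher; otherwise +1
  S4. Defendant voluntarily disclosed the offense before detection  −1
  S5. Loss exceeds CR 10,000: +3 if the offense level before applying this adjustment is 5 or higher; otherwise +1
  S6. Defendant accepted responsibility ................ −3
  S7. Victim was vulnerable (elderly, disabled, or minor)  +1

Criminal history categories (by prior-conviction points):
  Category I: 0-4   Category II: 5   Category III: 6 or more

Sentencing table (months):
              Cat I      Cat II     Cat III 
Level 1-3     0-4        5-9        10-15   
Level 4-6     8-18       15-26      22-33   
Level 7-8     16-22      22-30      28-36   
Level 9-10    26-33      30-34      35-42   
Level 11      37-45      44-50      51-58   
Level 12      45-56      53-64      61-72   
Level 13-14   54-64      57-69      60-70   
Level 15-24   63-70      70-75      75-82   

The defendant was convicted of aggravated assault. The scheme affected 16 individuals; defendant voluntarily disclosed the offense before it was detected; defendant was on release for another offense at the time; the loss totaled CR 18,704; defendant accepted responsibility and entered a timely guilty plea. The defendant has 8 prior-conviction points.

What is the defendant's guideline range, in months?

75-82 months

Base offense level for aggravated assault: 22.
S1 applies: 22 + 2 = 24.
S2 applies: 24 + 3 = 27.
S4 applies: 27 − 1 = 26.
S5 applies (level before this adjustment is 26 ≥ 5, so +3): 26 + 3 = 29.
S6 applies: 29 − 3 = 26.
Level 26 exceeds the maximum of 24; capped at 24.
Final offense level: 24.
Criminal history: 8 prior points → Category III (6+).
Level 24 falls in the 15-24 band.
Grid: Level 15-24 × Category III = 75-82 months.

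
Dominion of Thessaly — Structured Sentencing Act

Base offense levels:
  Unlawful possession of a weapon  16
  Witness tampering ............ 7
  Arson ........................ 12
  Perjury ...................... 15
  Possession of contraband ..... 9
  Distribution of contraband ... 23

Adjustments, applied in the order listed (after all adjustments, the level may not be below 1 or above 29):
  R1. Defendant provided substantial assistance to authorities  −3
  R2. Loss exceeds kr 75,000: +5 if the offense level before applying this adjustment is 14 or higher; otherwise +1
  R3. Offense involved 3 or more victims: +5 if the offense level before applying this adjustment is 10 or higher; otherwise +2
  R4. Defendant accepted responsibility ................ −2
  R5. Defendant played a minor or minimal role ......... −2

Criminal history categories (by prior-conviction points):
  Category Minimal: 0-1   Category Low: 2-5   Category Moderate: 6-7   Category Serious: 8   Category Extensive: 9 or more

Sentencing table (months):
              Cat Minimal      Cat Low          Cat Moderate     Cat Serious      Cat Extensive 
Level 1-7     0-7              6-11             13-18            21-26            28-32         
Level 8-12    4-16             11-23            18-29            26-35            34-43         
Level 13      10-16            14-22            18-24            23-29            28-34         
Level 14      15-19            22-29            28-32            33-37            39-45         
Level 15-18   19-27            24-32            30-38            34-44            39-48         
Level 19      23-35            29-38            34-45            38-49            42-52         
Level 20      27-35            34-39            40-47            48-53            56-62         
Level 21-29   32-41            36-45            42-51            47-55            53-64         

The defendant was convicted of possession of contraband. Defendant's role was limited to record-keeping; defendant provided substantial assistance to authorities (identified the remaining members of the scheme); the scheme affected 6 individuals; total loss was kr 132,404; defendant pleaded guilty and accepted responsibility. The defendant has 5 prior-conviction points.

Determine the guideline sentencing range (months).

Base offense level for possession of contraband: 9.
R1 applies: 9 − 3 = 6.
R2 applies (level before this adjustment is 6 < 14, so +1): 6 + 1 = 7.
R3 applies (level before this adjustment is 7 < 10, so +2): 7 + 2 = 9.
R4 applies: 9 − 2 = 7.
R5 applies: 7 − 2 = 5.
Final offense level: 5.
Criminal history: 5 prior points → Category Low (2-5).
Level 5 falls in the 1-7 band.
Grid: Level 1-7 × Category Low = 6-11 months.

6-11 months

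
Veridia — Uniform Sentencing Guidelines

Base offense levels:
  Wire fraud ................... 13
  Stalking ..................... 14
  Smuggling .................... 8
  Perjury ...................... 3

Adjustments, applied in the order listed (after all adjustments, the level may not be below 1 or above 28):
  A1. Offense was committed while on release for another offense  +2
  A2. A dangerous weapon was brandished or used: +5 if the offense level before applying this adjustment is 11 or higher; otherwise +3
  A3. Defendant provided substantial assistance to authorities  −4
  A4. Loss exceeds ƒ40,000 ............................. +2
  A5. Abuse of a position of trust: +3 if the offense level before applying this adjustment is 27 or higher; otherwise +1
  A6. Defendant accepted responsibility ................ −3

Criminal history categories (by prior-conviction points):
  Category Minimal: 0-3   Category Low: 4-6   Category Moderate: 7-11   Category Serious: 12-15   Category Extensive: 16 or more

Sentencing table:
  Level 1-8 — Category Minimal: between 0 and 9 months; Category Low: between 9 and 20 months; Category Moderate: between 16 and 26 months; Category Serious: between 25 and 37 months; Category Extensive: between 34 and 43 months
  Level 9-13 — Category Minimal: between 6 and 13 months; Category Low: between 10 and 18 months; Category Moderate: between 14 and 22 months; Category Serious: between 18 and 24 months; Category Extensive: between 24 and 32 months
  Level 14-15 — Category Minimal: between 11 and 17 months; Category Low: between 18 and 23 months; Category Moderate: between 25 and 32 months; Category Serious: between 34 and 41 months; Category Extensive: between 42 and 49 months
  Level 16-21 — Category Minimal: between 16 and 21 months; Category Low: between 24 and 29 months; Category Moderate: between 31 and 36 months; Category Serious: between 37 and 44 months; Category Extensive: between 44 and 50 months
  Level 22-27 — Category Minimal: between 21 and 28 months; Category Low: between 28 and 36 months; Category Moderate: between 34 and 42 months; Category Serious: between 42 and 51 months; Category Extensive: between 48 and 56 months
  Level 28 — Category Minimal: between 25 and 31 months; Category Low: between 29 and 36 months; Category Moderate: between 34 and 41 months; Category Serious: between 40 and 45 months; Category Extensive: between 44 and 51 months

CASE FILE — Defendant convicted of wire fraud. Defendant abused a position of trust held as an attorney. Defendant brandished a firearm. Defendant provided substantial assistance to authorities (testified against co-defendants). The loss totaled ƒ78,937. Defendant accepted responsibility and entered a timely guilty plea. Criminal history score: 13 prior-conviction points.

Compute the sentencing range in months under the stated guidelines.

Base offense level for wire fraud: 13.
A2 applies (level before this adjustment is 13 ≥ 11, so +5): 13 + 5 = 18.
A3 applies: 18 − 4 = 14.
A4 applies: 14 + 2 = 16.
A5 applies (level before this adjustment is 16 < 27, so +1): 16 + 1 = 17.
A6 applies: 17 − 3 = 14.
Final offense level: 14.
Criminal history: 13 prior points → Category Serious (12-15).
Level 14 falls in the 14-15 band.
Grid: Level 14-15 × Category Serious = 34-41 months.

34-41 months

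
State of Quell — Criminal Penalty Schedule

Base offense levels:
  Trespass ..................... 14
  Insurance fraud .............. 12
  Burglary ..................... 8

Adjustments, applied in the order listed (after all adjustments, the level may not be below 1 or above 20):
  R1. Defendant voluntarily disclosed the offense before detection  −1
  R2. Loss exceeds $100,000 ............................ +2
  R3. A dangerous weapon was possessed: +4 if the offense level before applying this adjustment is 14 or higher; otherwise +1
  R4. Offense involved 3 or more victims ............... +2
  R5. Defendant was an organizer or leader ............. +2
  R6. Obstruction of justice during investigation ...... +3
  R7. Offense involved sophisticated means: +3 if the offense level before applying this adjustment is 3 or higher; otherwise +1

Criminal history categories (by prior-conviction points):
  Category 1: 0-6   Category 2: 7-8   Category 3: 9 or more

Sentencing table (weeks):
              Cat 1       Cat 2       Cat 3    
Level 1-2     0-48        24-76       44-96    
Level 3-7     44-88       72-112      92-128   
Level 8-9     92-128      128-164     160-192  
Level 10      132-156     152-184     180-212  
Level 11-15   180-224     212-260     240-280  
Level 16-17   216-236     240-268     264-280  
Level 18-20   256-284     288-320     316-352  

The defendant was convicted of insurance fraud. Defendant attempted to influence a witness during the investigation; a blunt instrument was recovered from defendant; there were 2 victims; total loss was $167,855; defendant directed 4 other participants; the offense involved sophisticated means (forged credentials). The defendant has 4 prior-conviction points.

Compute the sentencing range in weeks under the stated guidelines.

256-284 weeks

Base offense level for insurance fraud: 12.
R2 applies: 12 + 2 = 14.
R3 applies (level before this adjustment is 14 ≥ 14, so +4): 14 + 4 = 18.
R4 does not apply.
R5 applies: 18 + 2 = 20.
R6 applies: 20 + 3 = 23.
R7 applies (level before this adjustment is 23 ≥ 3, so +3): 23 + 3 = 26.
Level 26 exceeds the maximum of 20; capped at 20.
Final offense level: 20.
Criminal history: 4 prior points → Category 1 (0-6).
Level 20 falls in the 18-20 band.
Grid: Level 18-20 × Category 1 = 256-284 weeks.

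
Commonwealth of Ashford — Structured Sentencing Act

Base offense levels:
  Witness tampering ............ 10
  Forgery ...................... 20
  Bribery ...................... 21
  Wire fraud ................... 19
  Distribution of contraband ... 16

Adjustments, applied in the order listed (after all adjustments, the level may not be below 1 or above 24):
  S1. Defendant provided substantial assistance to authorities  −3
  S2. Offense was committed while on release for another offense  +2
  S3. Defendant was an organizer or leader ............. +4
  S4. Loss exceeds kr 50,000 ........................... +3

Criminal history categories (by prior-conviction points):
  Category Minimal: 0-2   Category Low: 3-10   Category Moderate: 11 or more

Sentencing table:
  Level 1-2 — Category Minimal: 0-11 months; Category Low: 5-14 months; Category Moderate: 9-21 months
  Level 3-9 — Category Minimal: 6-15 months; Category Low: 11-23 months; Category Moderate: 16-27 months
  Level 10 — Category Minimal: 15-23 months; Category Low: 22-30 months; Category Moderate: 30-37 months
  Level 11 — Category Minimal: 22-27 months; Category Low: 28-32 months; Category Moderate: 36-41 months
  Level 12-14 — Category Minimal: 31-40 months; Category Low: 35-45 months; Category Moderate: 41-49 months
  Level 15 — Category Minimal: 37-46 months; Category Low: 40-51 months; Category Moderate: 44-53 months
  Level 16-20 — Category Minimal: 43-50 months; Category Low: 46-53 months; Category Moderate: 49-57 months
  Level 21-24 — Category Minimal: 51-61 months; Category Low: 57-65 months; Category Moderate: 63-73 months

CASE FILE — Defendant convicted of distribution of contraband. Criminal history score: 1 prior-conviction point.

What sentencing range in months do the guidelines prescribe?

43-50 months

Base offense level for distribution of contraband: 16.
Final offense level: 16.
Criminal history: 1 prior point → Category Minimal (0-2).
Level 16 falls in the 16-20 band.
Grid: Level 16-20 × Category Minimal = 43-50 months.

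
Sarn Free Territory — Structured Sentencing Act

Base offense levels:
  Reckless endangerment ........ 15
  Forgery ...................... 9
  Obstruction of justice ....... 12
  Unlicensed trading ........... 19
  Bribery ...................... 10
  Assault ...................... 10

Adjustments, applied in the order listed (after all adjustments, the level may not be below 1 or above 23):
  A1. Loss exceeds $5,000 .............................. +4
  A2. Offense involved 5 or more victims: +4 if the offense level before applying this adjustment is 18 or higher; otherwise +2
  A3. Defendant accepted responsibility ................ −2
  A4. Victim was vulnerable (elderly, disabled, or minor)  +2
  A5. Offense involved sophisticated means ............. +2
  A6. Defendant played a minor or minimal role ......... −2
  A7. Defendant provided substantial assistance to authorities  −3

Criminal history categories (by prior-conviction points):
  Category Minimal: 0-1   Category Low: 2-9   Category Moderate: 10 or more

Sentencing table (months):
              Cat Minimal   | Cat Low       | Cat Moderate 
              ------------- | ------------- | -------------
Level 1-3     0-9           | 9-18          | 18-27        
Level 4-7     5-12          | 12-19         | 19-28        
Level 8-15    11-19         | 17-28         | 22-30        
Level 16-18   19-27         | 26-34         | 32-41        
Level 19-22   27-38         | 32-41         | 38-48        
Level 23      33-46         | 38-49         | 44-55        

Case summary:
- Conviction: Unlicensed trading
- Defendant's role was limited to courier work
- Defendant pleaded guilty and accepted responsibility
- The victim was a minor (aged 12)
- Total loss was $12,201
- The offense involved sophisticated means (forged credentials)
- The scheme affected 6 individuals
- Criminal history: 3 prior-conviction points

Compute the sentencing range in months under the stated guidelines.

Base offense level for unlicensed trading: 19.
A1 applies: 19 + 4 = 23.
A2 applies (level before this adjustment is 23 ≥ 18, so +4): 23 + 4 = 27.
A3 applies: 27 − 2 = 25.
A4 applies: 25 + 2 = 27.
A5 applies: 27 + 2 = 29.
A6 applies: 29 − 2 = 27.
Level 27 exceeds the maximum of 23; capped at 23.
Final offense level: 23.
Criminal history: 3 prior points → Category Low (2-9).
Level 23 falls in the 23 band.
Grid: Level 23 × Category Low = 38-49 months.

38-49 months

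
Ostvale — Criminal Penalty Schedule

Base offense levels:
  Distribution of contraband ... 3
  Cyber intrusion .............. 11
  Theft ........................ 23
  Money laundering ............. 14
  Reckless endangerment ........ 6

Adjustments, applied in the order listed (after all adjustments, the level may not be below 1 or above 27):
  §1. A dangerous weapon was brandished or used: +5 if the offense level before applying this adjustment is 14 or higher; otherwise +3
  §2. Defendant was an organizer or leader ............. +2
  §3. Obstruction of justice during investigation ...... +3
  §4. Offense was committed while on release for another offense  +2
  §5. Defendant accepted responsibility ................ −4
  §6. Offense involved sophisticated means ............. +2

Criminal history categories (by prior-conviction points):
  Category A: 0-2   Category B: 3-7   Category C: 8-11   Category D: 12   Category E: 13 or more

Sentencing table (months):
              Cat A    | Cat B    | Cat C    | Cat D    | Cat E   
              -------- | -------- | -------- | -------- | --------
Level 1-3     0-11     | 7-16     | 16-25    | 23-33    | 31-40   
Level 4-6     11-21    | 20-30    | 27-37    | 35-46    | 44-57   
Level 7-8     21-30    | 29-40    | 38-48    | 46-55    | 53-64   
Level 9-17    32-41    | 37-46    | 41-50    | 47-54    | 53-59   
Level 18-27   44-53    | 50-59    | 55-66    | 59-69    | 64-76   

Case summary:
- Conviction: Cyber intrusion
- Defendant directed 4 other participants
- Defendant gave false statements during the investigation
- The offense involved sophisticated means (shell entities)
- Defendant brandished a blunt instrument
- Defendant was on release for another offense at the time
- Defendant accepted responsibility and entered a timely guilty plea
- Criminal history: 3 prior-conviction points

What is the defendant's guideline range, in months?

Base offense level for cyber intrusion: 11.
§1 applies (level before this adjustment is 11 < 14, so +3): 11 + 3 = 14.
§2 applies: 14 + 2 = 16.
§3 applies: 16 + 3 = 19.
§4 applies: 19 + 2 = 21.
§5 applies: 21 − 4 = 17.
§6 applies: 17 + 2 = 19.
Final offense level: 19.
Criminal history: 3 prior points → Category B (3-7).
Level 19 falls in the 18-27 band.
Grid: Level 18-27 × Category B = 50-59 months.

50-59 months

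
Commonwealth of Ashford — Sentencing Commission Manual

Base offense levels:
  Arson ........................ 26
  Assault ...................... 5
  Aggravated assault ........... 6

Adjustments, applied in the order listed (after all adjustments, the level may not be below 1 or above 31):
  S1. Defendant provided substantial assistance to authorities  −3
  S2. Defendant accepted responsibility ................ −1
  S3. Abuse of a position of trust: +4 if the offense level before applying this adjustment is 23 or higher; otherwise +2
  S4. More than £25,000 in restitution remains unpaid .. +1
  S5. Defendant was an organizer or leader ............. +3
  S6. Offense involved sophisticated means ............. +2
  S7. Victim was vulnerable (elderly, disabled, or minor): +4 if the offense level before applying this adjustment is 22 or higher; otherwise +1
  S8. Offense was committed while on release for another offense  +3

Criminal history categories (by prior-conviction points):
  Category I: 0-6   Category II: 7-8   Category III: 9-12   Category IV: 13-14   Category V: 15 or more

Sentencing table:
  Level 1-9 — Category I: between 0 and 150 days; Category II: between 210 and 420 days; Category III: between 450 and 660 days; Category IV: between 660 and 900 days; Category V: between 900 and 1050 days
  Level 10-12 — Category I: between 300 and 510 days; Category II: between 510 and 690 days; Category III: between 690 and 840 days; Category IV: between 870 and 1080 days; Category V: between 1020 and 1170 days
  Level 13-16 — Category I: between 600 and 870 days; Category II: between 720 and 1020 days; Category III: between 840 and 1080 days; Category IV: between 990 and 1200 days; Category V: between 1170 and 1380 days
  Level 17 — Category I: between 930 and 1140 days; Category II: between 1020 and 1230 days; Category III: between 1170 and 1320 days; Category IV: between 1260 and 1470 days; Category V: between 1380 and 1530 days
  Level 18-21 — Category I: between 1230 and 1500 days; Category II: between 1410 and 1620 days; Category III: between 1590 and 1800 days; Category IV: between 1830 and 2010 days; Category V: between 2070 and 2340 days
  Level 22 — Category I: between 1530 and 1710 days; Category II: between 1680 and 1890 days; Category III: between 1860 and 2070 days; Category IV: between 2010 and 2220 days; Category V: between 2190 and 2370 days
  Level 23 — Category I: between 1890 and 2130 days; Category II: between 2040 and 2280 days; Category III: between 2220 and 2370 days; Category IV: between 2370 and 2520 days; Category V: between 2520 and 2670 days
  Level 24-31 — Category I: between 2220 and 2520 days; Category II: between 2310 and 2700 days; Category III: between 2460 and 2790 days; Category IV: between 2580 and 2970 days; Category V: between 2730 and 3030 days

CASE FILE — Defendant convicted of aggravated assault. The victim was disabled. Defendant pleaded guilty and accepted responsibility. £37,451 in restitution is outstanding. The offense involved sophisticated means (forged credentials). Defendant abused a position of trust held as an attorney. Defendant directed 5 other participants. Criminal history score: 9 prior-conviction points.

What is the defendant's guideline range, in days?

840-1080 days

Base offense level for aggravated assault: 6.
S1 does not apply.
S2 applies: 6 − 1 = 5.
S3 applies (level before this adjustment is 5 < 23, so +2): 5 + 2 = 7.
S4 applies: 7 + 1 = 8.
S5 applies: 8 + 3 = 11.
S6 applies: 11 + 2 = 13.
S7 applies (level before this adjustment is 13 < 22, so +1): 13 + 1 = 14.
S8 does not apply.
Final offense level: 14.
Criminal history: 9 prior points → Category III (9-12).
Level 14 falls in the 13-16 band.
Grid: Level 13-16 × Category III = 840-1080 days.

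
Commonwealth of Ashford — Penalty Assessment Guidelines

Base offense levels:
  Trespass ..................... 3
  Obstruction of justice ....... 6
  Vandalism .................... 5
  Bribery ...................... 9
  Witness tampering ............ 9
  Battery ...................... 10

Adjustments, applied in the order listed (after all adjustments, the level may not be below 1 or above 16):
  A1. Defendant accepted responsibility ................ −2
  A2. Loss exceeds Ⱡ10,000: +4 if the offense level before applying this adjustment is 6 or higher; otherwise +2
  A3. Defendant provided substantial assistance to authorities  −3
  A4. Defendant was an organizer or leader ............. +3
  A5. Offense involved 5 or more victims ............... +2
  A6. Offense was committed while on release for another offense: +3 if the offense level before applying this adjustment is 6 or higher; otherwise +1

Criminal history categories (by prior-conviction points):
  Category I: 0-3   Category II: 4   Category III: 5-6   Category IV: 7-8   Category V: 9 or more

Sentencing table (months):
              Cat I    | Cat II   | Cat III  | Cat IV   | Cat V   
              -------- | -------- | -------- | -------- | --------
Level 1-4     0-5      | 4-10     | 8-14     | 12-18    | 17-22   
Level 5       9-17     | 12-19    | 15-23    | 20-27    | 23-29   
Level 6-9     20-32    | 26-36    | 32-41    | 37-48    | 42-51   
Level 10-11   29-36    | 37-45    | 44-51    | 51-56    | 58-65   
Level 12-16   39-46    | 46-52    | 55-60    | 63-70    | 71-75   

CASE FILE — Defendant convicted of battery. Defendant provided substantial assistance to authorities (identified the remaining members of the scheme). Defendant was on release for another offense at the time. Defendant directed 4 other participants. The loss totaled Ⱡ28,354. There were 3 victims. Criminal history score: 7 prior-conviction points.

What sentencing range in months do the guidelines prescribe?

Base offense level for battery: 10.
A2 applies (level before this adjustment is 10 ≥ 6, so +4): 10 + 4 = 14.
A3 applies: 14 − 3 = 11.
A4 applies: 11 + 3 = 14.
A6 applies (level before this adjustment is 14 ≥ 6, so +3): 14 + 3 = 17.
Level 17 exceeds the maximum of 16; capped at 16.
Final offense level: 16.
Criminal history: 7 prior points → Category IV (7-8).
Level 16 falls in the 12-16 band.
Grid: Level 12-16 × Category IV = 63-70 months.

63-70 months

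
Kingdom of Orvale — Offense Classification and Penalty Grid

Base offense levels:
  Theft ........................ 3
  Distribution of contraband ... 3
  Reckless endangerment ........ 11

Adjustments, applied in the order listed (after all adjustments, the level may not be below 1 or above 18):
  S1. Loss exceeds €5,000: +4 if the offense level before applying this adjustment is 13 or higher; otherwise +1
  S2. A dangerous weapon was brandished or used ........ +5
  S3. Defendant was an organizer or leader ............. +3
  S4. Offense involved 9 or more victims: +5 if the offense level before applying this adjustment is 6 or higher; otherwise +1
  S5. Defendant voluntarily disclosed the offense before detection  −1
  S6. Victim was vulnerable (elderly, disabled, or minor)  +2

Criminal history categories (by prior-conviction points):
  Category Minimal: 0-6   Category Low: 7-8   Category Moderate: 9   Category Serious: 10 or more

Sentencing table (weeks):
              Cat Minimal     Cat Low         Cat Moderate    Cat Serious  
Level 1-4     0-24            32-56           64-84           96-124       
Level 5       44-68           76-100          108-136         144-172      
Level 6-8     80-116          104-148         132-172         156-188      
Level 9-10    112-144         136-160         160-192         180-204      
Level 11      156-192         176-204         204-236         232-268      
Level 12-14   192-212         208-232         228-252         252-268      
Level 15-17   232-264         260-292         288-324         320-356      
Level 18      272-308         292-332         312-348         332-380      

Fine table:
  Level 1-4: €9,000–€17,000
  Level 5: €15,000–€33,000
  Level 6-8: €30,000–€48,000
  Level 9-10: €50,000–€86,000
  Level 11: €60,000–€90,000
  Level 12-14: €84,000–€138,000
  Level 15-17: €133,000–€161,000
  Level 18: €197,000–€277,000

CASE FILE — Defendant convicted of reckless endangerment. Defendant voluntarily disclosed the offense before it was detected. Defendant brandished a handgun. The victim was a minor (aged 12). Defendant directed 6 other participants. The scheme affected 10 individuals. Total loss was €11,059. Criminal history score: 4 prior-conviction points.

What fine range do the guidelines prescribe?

Base offense level for reckless endangerment: 11.
S1 applies (level before this adjustment is 11 < 13, so +1): 11 + 1 = 12.
S2 applies: 12 + 5 = 17.
S3 applies: 17 + 3 = 20.
S4 applies (level before this adjustment is 20 ≥ 6, so +5): 20 + 5 = 25.
S5 applies: 25 − 1 = 24.
S6 applies: 24 + 2 = 26.
Level 26 exceeds the maximum of 18; capped at 18.
Final offense level: 18.
Level 18 falls in the 18 band.
Fine table: Level 18 → €197,000–€277,000.

€197,000–€277,000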